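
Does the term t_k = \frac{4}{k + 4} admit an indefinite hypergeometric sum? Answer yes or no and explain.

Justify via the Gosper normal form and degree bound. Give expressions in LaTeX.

No — the linear system for f has no solution.

Step 1: r(k) = (k + 4)/(k + 5).
Factor: A=k + 4; B=k + 5; C=1.
Set up (k + 4)·f(k+1) − (k + 4)·f(k) − (1) = 0.
d = 0 from the (1,1,0) case.
Generic f = c0 gives residual -1; -1 = 0 cannot hold, so t_k is not Gosper-summable.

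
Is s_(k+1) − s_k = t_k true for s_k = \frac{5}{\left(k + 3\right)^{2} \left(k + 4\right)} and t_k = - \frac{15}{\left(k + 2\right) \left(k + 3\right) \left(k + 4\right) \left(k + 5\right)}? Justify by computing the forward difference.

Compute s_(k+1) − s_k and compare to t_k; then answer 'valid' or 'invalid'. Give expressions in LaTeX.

Invalid: residual \frac{10 \left(2 k + 7\right)}{k^{6} + 21 k^{5} + 181 k^{4} + 819 k^{3} + 2050 k^{2} + 2688 k + 1440} ≠ 0.

s_(k+1) = 5/((k + 4)**2*(k + 5))
s_(k+1) − s_k = 5*((k + 3)**2 - (k + 4)*(k + 5))/((k + 3)**2*(k + 4)**2*(k + 5))
(s_(k+1) − s_k) − t_k = 10*(2*k + 7)/(k**6 + 21*k**5 + 181*k**4 + 819*k**3 + 2050*k**2 + 2688*k + 1440)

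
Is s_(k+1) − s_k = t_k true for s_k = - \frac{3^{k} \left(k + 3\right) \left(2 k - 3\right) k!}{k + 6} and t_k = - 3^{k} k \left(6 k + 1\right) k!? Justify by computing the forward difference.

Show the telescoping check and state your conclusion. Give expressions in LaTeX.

s_(k+1) = -3**(k + 1)*(k + 4)*(2*k - 1)*factorial(k + 1)/(k + 7)
s_(k+1) − s_k = -3**k*(6*k**4 + 61*k**3 + 154*k**2 + 30*k - 9)*factorial(k)/((k + 6)*(k + 7))
(s_(k+1) − s_k) − t_k = 3**(k + 1)*(6*k**3 + 37*k**2 + 4*k + 3)*factorial(k)/((k + 6)*(k + 7))

Invalid: residual \frac{3^{k + 1} \left(6 k^{3} + 37 k^{2} + 4 k + 3\right) k!}{\left(k + 6\right) \left(k + 7\right)} ≠ 0.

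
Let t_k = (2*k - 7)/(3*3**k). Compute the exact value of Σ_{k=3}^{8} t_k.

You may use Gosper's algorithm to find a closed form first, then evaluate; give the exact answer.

r(k) = (2*k - 5)/(3*(2*k - 7)) after simplifying.
Factor: A=1/3; B=1; C=k - 7/2.
f must satisfy (1/3)·f(k+1) − (1)·f(k) = k - 7/2.
From deg A=0, deg B=0, deg C=1: d=1.
Solving with deg f ≤ 1: f(k) = -3*(k - 3)/2.
R(k) = B(k−1)·f(k)/C(k) = -3*(k - 3)/(2*k - 7); s_k = R·t_k = (3 - k)/3**k.
Check: Δs_k = (2*k - 7)/(3*3**k). ✓
Evaluate s at k=9 and k=3: -2/6561 and 0; difference -2/6561.

Σ = -2/6561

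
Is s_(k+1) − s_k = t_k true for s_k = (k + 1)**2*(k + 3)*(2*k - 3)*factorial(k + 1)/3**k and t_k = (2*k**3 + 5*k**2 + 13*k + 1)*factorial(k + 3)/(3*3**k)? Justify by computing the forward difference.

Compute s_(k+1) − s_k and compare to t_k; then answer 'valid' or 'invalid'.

s_(k+1) = (k + 2)**2*(k + 4)*(2*k - 1)*factorial(k + 2)/(3*3**k)
s_(k+1) − s_k = (2*k**5 + 13*k**4 + 41*k**3 + 79*k**2 + 53*k - 5)*factorial(k + 1)/(3*3**k)
(s_(k+1) − s_k) − t_k = -(2*k**4 + 9*k**3 + 17*k**2 + 30*k + 11)*factorial(k + 1)/(3*3**k)

Invalid: residual -(2*k**4 + 9*k**3 + 17*k**2 + 30*k + 11)*factorial(k + 1)/(3*3**k) ≠ 0.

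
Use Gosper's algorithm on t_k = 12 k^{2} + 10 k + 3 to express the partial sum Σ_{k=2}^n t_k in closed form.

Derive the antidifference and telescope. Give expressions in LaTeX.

Step 1: r(k) = (12*k**2 + 34*k + 25)/(12*k**2 + 10*k + 3).
So A=1 and B=1, with C=k**2 + 5*k/6 + 1/4.
Solve (1)·f(k+1) − (1)·f(k) = k**2 + 5*k/6 + 1/4.
d = 3 from the (0,0,2) case.
Solving with deg f ≤ 3: f(k) = k**2*(4*k - 1)/12.
Get s_k = R·t_k = k**2*(4*k - 1) with R(k) = B(k−1)f(k)/C(k) = k**2*(4*k - 1)/(12*k**2 + 10*k + 3).
Verify: 12*k**2 + 10*k + 3 matches t_k.
Telescope: S(n) = s_(n+1) − s_(2) = 4*n**3 + 11*n**2 + 10*n + 3 − (28) = 4*n**3 + 11*n**2 + 10*n - 25.

S(n) = 4 n^{3} + 11 n^{2} + 10 n - 25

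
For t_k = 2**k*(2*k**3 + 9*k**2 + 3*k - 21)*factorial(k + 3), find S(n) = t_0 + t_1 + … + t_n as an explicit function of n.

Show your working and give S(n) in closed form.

S(n) = 2*2**n*n**2*factorial(n + 4) + 2*2**n*n*factorial(n + 4) - 6*2**n*factorial(n + 4) + 18

Compute t_(k+1)/t_k: get 2*(2*k**4 + 23*k**3 + 87*k**2 + 101*k - 28)/(2*k**3 + 9*k**2 + 3*k - 21).
So A=2*k + 8 and B=1, with C=k**3 + 9*k**2/2 + 3*k/2 - 21/2.
Solve (2*k + 8)·f(k+1) − (1)·f(k) = k**3 + 9*k**2/2 + 3*k/2 - 21/2.
Bound: deg f ≤ 2.
A polynomial solution: f(k) = (k**2 - k - 3)/2.
Get s_k = R·t_k = 2**k*(k**2 - k - 3)*factorial(k + 3) with R(k) = B(k−1)f(k)/C(k) = (k**2 - k - 3)/(2*k**3 + 9*k**2 + 3*k - 21).
Verify: 2**k*(2*k**3 + 9*k**2 + 3*k - 21)*factorial(k + 3) matches t_k.
Σ_(k=0)^n t_k = s_(n+1) − s_(0) = (2**(n + 1)*(n**2 + n - 3)*factorial(n + 4)) − (-18), i.e. 2*2**n*n**2*factorial(n + 4) + 2*2**n*n*factorial(n + 4) - 6*2**n*factorial(n + 4) + 18.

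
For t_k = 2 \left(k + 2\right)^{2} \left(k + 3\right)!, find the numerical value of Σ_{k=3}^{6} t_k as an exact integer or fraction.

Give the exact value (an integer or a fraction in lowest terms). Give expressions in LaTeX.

r(k) = (k + 3)**2*(k + 4)/(k + 2)**2 after simplifying.
So A=k + 4 and B=1, with C=k**2 + 4*k + 4.
f must satisfy (k + 4)·f(k+1) − (1)·f(k) = k**2 + 4*k + 4.
deg f ≤ 1 (via 1,0,2).
Solving with deg f ≤ 1: f(k) = k.
So s_k = (B(k−1)f/C)·t_k = (k/(k + 2)**2)·t_k = 2*k*factorial(k + 3).
Δs = 2*(k + 2)**2*factorial(k + 3), as required.
Evaluate s at k=7 and k=3: 50803200 and 4320; difference 50798880.

Σ = 50798880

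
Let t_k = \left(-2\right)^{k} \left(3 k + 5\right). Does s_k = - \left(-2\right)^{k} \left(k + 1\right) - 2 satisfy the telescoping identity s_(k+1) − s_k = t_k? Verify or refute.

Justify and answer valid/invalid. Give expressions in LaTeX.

valid; difference matches t_k

s_(k+1) = 2*(-2)**k*(k + 2) - 2
s_(k+1) − s_k = (-2)**k*(3*k + 5)
(s_(k+1) − s_k) − t_k = 0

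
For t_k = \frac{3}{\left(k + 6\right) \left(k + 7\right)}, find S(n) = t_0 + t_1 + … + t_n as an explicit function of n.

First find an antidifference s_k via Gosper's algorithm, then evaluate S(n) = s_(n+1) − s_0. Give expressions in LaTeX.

S(n) = \frac{n + 1}{2 \left(n + 7\right)}

Step 1: r(k) = (k + 6)/(k + 8).
So A=k + 6 and B=k + 8, with C=1.
Solve (k + 6)·f(k+1) − (k + 7)·f(k) = 1.
Degrees (1,1,0) ⇒ d ≤ 1.
Solve for f: f(k) = k/6 (degree 1 ≤ 1).
R(k) = B(k−1)·f(k)/C(k) = k*(k + 7)/6; s_k = R·t_k = k/(2*(k + 6)).
Check: Δs_k = 3/(k**2 + 13*k + 42). ✓
Telescope: S(n) = s_(n+1) − s_(0) = (n + 1)/(2*(n + 7)) − (0) = (n + 1)/(2*(n + 7)).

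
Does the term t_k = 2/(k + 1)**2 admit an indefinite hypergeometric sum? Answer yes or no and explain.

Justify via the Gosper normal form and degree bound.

No. Not Gosper-summable.

Compute t_(k+1)/t_k: get (k + 1)**2/(k + 2)**2.
Gosper form: A/B · C(k+1)/C(k) with A=k**2 + 2*k + 1, B=k**2 + 4*k + 4, C=1.
Need (k**2 + 2*k + 1)·f(k+1) − (k**2 + 2*k + 1)·f(k) = 1.
d = 0 from the (2,2,0) case.
Write f(k) = c0. Then LHS − RHS = -1, requiring -1 = 0: contradictory. No certificate.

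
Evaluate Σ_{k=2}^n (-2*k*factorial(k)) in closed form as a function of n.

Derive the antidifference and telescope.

S(n) = 4 - 2*factorial(n + 1)

t_(k+1)/t_k = (k + 1)**2/k.
Take A(k)=k + 1, B(k)=1, C(k)=k.
Need (k + 1)·f(k+1) − (1)·f(k) = k.
Bound: deg f ≤ 0.
A polynomial solution: f(k) = 1.
So s_k = (B(k−1)f/C)·t_k = (1/k)·t_k = -2*factorial(k).
Check: Δs_k = -2*k*factorial(k). ✓
Σ_(k=2)^n t_k = s_(n+1) − s_(2) = (-2*factorial(n + 1)) − (-4), i.e. 4 - 2*factorial(n + 1).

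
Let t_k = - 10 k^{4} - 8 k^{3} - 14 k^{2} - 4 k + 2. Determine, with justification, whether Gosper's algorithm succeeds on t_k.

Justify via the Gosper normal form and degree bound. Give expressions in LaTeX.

Yes. s_k = k \left(- 2 k^{4} + 3 k^{3} - 4 k^{2} + 3 k + 2\right).

Ratio r(k) = (5*k**4 + 24*k**3 + 49*k**2 + 48*k + 17)/(5*k**4 + 4*k**3 + 7*k**2 + 2*k - 1).
Take A(k)=1, B(k)=1, C(k)=k**4 + 4*k**3/5 + 7*k**2/5 + 2*k/5 - 1/5.
Need (1)·f(k+1) − (1)·f(k) = k**4 + 4*k**3/5 + 7*k**2/5 + 2*k/5 - 1/5.
Degrees (0,0,4) ⇒ d ≤ 5.
Match coefficients ⇒ f(k) = k*(2*k**4 - 3*k**3 + 4*k**2 - 3*k - 2)/10.
Then R = B(k−1)f/C = k*(2*k**4 - 3*k**3 + 4*k**2 - 3*k - 2)/(2*(5*k**4 + 4*k**3 + 7*k**2 + 2*k - 1)), so s_k = R(k)·t_k = k*(-2*k**4 + 3*k**3 - 4*k**2 + 3*k + 2).
Verify: -10*k**4 - 8*k**3 - 14*k**2 - 4*k + 2 matches t_k.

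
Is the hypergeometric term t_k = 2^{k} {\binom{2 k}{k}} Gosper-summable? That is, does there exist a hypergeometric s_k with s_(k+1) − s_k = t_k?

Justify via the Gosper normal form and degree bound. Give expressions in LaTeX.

Step 1: r(k) = 4*(2*k + 1)/(k + 1).
Normal form (A,B,C) = (8*k + 4, k + 1, 1).
Set up (8*k + 4)·f(k+1) − (k)·f(k) − (1) = 0.
d = -1 from the (1,1,0) case.
deg f ≤ -1 is impossible — no certificate.

No — t_k has no hypergeometric antidifference.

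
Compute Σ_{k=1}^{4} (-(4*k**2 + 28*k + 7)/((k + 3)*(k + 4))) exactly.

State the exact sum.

Σ = -87/8

The ratio is (k + 3)*(28*k + 4*(k + 1)**2 + 35)/((k + 5)*(4*k**2 + 28*k + 7)).
A = k + 3, B = k + 5, C = k**2 + 7*k + 7/4.
f must satisfy (k + 3)·f(k+1) − (k + 4)·f(k) = k**2 + 7*k + 7/4.
deg f ≤ 2 (via 1,1,2).
Match coefficients ⇒ f(k) = k*(12*k - 5)/12.
Get s_k = R·t_k = k*(5 - 12*k)/(3*(k + 3)) with R(k) = B(k−1)f(k)/C(k) = k*(k + 4)*(12*k - 5)/(3*(4*k**2 + 28*k + 7)).
Verify: (-4*k**2 - 28*k - 7)/(k**2 + 7*k + 12) matches t_k.
Telescoping: Σ = s_(5) − s_(1) = -275/24 − (-7/12) = -87/8.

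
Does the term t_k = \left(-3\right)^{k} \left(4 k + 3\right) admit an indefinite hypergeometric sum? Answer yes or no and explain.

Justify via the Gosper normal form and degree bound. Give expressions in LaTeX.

Yes. s_k = - \left(-3\right)^{k} k.

Step 1: r(k) = 3*(-4*k - 7)/(4*k + 3).
Factor: A=-3; B=1; C=k + 3/4.
Need (-3)·f(k+1) − (1)·f(k) = k + 3/4.
d = 1 from the (0,0,1) case.
Match coefficients ⇒ f(k) = -k/4.
Get s_k = R·t_k = -(-3)**k*k with R(k) = B(k−1)f(k)/C(k) = -k/(4*k + 3).
s_(k+1) − s_k = (-3)**k*(4*k + 3) = t_k.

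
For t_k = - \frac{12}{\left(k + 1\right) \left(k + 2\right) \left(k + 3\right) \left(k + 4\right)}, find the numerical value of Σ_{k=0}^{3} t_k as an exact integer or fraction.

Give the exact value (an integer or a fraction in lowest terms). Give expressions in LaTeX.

Σ = -68/105

Ratio r(k) = (k + 1)/(k + 5).
Take A(k)=k + 1, B(k)=k + 5, C(k)=1.
f must satisfy (k + 1)·f(k+1) − (k + 4)·f(k) = 1.
d = 3 from the (1,1,0) case.
Solving with deg f ≤ 3: f(k) = k*(k**2 + 6*k + 11)/18.
R(k) = B(k−1)·f(k)/C(k) = k*(k + 4)*(k**2 + 6*k + 11)/18; s_k = R·t_k = 2*k*(-k**2 - 6*k - 11)/(3*(k + 1)*(k + 2)*(k + 3)).
s_(k+1) − s_k = -12/(k**4 + 10*k**3 + 35*k**2 + 50*k + 24) = t_k.
Telescoping: Σ = s_(4) − s_(0) = -68/105 − (0) = -68/105.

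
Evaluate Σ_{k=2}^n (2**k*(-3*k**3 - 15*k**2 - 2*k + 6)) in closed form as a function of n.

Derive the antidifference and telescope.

Step 1: r(k) = 2*(3*k**3 + 24*k**2 + 41*k + 14)/(3*k**3 + 15*k**2 + 2*k - 6).
Gosper form: A/B · C(k+1)/C(k) with A=2, B=1, C=k**3 + 5*k**2 + 2*k/3 - 2.
Key eq: (2)·f(k+1) = (1)·f(k) + (k**3 + 5*k**2 + 2*k/3 - 2).
Degrees (0,0,3) ⇒ d ≤ 3.
Coefficient equations give f(k) = (k + 1)*(3*k**2 - 6*k + 2)/3.
Then R = B(k−1)f/C = (k + 1)*(3*k**2 - 6*k + 2)/(3*k**3 + 15*k**2 + 2*k - 6), so s_k = R(k)·t_k = 2**k*(-3*k**3 + 3*k**2 + 4*k - 2).
Δs = 2**k*(-3*k**3 - 15*k**2 - 2*k + 6), as required.
Σ_(k=2)^n t_k = s_(n+1) − s_(2) = (2**(n + 1)*(-3*n**3 - 6*n**2 + n + 2)) − (-24), i.e. -6*2**n*n**3 - 12*2**n*n**2 + 2*2**n*n + 4*2**n + 24.

S(n) = -6*2**n*n**3 - 12*2**n*n**2 + 2*2**n*n + 4*2**n + 24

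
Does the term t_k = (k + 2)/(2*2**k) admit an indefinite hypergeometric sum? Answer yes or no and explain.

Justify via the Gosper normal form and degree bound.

r(k) = (k + 3)/(2*(k + 2)) after simplifying.
Normal form (A,B,C) = (1/2, 1, k + 2).
Need (1/2)·f(k+1) − (1)·f(k) = k + 2.
d = 1 from the (0,0,1) case.
Solve for f: f(k) = -2*(k + 3) (degree 1 ≤ 1).
Certificate R = B(k−1)f/C = -2*(k + 3)/(k + 2) gives s_k = (-k - 3)/2**k.
s_(k+1) − s_k = (k + 2)/(2*2**k) = t_k.

Yes. s_k = (-k - 3)/2**k.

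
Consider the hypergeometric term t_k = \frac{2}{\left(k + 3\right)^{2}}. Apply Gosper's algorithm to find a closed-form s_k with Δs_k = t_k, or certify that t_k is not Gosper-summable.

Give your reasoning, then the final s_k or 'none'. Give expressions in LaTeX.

r(k) = (k + 3)**2/(k + 4)**2 after simplifying.
Take A(k)=k**2 + 6*k + 9, B(k)=k**2 + 8*k + 16, C(k)=1.
f must satisfy (k**2 + 6*k + 9)·f(k+1) − (k**2 + 6*k + 9)·f(k) = 1.
Degrees (2,2,0) ⇒ d ≤ 0.
f = c0 ⇒ A·f(k+1) − B(k−1)·f(k) − C = -1. The system {-1 = 0} is inconsistent; no antidifference.

not Gosper-summable; s_k does not exist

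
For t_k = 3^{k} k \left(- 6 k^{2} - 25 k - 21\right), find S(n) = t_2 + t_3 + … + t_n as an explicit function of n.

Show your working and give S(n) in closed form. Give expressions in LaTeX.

Compute t_(k+1)/t_k: get 3*(6*k**3 + 43*k**2 + 89*k + 52)/(k*(6*k**2 + 25*k + 21)).
Gosper form: A/B · C(k+1)/C(k) with A=3, B=1, C=k**3 + 25*k**2/6 + 7*k/2.
Set up (3)·f(k+1) − (1)·f(k) − (k**3 + 25*k**2/6 + 7*k/2) = 0.
Bound: deg f ≤ 3.
Coefficient equations give f(k) = (3*k**3 - k**2 - 3)/6.
Get s_k = R·t_k = 3**k*(-3*k**3 + k**2 + 3) with R(k) = B(k−1)f(k)/C(k) = (3*k**3 - k**2 - 3)/(k*(k + 3)*(6*k + 7)).
Check: Δs_k = 3**k*k*(-6*k**2 - 25*k - 21). ✓
Telescope: S(n) = s_(n+1) − s_(2) = 3**(n + 1)*(-3*n**3 - 8*n**2 - 7*n + 1) − (-153) = -9*3**n*n**3 - 24*3**n*n**2 - 21*3**n*n + 3*3**n + 153.

S(n) = - 9 \cdot 3^{n} n^{3} - 24 \cdot 3^{n} n^{2} - 21 \cdot 3^{n} n + 3 \cdot 3^{n} + 153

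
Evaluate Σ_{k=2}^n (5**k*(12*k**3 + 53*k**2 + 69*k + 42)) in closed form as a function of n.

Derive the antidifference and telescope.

S(n) = 15*5**n*n**3 + 55*5**n*n**2 + 70*5**n*n + 45*5**n - 925

t_(k+1)/t_k = 5*(12*k**3 + 89*k**2 + 211*k + 176)/(12*k**3 + 53*k**2 + 69*k + 42).
Normal form (A,B,C) = (5, 1, k**3 + 53*k**2/12 + 23*k/4 + 7/2).
Need (5)·f(k+1) − (1)·f(k) = k**3 + 53*k**2/12 + 23*k/4 + 7/2.
deg f ≤ 3 (via 0,0,3).
A polynomial solution: f(k) = (3*k**3 + 2*k**2 + k + 3)/12.
So s_k = (B(k−1)f/C)·t_k = ((3*k**3 + 2*k**2 + k + 3)/(12*k**3 + 53*k**2 + 69*k + 42))·t_k = 5**k*(3*k**3 + 2*k**2 + k + 3).
s_(k+1) − s_k = 5**k*(12*k**3 + 53*k**2 + 69*k + 42) = t_k.
Σ_(k=2)^n t_k = s_(n+1) − s_(2) = (5**(n + 1)*(3*n**3 + 11*n**2 + 14*n + 9)) − (925), i.e. 15*5**n*n**3 + 55*5**n*n**2 + 70*5**n*n + 45*5**n - 925.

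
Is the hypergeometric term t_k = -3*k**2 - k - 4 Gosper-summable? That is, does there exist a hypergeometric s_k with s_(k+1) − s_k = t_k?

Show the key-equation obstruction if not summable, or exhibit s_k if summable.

Yes. s_k = k*(-k**2 + k - 4).

Ratio r(k) = (k + 3*(k + 1)**2 + 5)/(3*k**2 + k + 4).
A = 1, B = 1, C = k**2 + k/3 + 4/3.
Key eq: (1)·f(k+1) = (1)·f(k) + (k**2 + k/3 + 4/3).
Degrees (0,0,2) ⇒ d ≤ 3.
Coefficient equations give f(k) = k*(k**2 - k + 4)/3.
So s_k = (B(k−1)f/C)·t_k = (k*(k**2 - k + 4)/(3*k**2 + k + 4))·t_k = k*(-k**2 + k - 4).
Verify: -3*k**2 - k - 4 matches t_k.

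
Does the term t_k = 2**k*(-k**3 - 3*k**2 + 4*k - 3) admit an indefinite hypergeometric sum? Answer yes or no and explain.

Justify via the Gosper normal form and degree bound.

Ratio r(k) = 2*(k**3 + 6*k**2 + 5*k + 3)/(k**3 + 3*k**2 - 4*k + 3).
Normal form (A,B,C) = (2, 1, k**3 + 3*k**2 - 4*k + 3).
Set up (2)·f(k+1) − (1)·f(k) − (k**3 + 3*k**2 - 4*k + 3) = 0.
deg f ≤ 3 (via 0,0,3).
Solve for f: f(k) = k**3 - 3*k**2 + 2*k + 3 (degree 3 ≤ 3).
Get s_k = R·t_k = 2**k*(-k**3 + 3*k**2 - 2*k - 3) with R(k) = B(k−1)f(k)/C(k) = (k**3 - 3*k**2 + 2*k + 3)/(k**3 + 3*k**2 - 4*k + 3).
s_(k+1) − s_k = 2**k*(-k**3 - 3*k**2 + 4*k - 3) = t_k.

Yes. s_k = 2**k*(-k**3 + 3*k**2 - 2*k - 3).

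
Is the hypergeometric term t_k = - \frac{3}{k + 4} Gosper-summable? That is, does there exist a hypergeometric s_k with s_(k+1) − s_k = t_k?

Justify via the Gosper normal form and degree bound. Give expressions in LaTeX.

No. Not Gosper-summable.

The ratio is (k + 4)/(k + 5).
Gosper form: A/B · C(k+1)/C(k) with A=k + 4, B=k + 5, C=1.
f must satisfy (k + 4)·f(k+1) − (k + 4)·f(k) = 1.
Degrees (1,1,0) ⇒ d ≤ 0.
Write f(k) = c0. Then LHS − RHS = -1, requiring -1 = 0: contradictory. No certificate.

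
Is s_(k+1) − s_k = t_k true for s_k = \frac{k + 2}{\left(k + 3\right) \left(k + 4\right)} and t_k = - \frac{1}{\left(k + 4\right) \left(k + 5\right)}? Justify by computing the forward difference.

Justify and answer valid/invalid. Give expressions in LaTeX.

Invalid: residual \frac{2}{k^{3} + 12 k^{2} + 47 k + 60} ≠ 0.

s_(k+1) = (k + 3)/((k + 4)*(k + 5))
s_(k+1) − s_k = (-k - 1)/(k**3 + 12*k**2 + 47*k + 60)
(s_(k+1) − s_k) − t_k = 2/(k**3 + 12*k**2 + 47*k + 60)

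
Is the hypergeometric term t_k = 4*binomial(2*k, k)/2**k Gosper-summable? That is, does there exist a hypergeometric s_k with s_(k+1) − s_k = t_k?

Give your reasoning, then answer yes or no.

No. Not Gosper-summable.

Compute t_(k+1)/t_k: get (2*k + 1)/(k + 1).
Take A(k)=2*k + 1, B(k)=k + 1, C(k)=1.
Set up (2*k + 1)·f(k+1) − (k)·f(k) − (1) = 0.
Degrees (1,1,0) ⇒ d ≤ -1.
deg f ≤ -1 is impossible — no certificate.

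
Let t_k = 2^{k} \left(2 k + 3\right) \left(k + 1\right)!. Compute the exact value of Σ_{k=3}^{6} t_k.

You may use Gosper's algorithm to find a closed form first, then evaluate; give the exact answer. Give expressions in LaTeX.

Ratio r(k) = 2*(k + 2)*(2*k + 5)/(2*k + 3).
Normal form (A,B,C) = (2*k + 4, 1, k + 3/2).
Key eq: (2*k + 4)·f(k+1) = (1)·f(k) + (k + 3/2).
d = 0 from the (1,0,1) case.
Solving with deg f ≤ 0: f(k) = 1/2.
R(k) = B(k−1)·f(k)/C(k) = 1/(2*k + 3); s_k = R·t_k = 2**k*factorial(k + 1).
s_(k+1) − s_k = 2**k*(2*k + 3)*factorial(k + 1) = t_k.
Evaluate s at k=7 and k=3: 5160960 and 192; difference 5160768.

Σ = 5160768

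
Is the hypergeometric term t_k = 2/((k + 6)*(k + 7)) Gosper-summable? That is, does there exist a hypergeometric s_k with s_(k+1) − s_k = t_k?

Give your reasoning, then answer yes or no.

Yes. s_k = k/(3*(k + 6)).

r(k) = (k + 6)/(k + 8) after simplifying.
A = k + 6, B = k + 8, C = 1.
Solve (k + 6)·f(k+1) − (k + 7)·f(k) = 1.
deg f ≤ 1 (via 1,1,0).
A polynomial solution: f(k) = k/6.
Get s_k = R·t_k = k/(3*(k + 6)) with R(k) = B(k−1)f(k)/C(k) = k*(k + 7)/6.
Check: Δs_k = 2/(k**2 + 13*k + 42). ✓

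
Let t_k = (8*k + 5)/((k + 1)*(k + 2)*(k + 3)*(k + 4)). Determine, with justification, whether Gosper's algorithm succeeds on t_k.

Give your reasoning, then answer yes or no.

Step 1: r(k) = (k + 1)*(8*k + 13)/((k + 5)*(8*k + 5)).
Normal form (A,B,C) = (k + 1, k + 5, k + 5/8).
Need (k + 1)·f(k+1) − (k + 4)·f(k) = k + 5/8.
Degrees (1,1,1) ⇒ d ≤ 3.
A polynomial solution: f(k) = k*(k**2 + 6*k + 3)/16.
Certificate R = B(k−1)f/C = k*(k + 4)*(k**2 + 6*k + 3)/(2*(8*k + 5)) gives s_k = k*(k**2 + 6*k + 3)/(2*(k + 1)*(k + 2)*(k + 3)).
Δs = (8*k + 5)/(k**4 + 10*k**3 + 35*k**2 + 50*k + 24), as required.

Yes. s_k = k*(k**2 + 6*k + 3)/(2*(k + 1)*(k + 2)*(k + 3)).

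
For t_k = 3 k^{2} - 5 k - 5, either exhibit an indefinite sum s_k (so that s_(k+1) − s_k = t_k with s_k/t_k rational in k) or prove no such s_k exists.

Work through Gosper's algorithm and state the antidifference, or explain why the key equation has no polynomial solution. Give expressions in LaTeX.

Compute t_(k+1)/t_k: get (3*k**2 + k - 7)/(3*k**2 - 5*k - 5).
Normal form (A,B,C) = (1, 1, k**2 - 5*k/3 - 5/3).
f must satisfy (1)·f(k+1) − (1)·f(k) = k**2 - 5*k/3 - 5/3.
Degrees (0,0,2) ⇒ d ≤ 3.
Coefficient equations give f(k) = k*(k**2 - 4*k - 2)/3.
So s_k = (B(k−1)f/C)·t_k = (k*(k**2 - 4*k - 2)/(3*k**2 - 5*k - 5))·t_k = k*(k**2 - 4*k - 2).
Δs = 3*k**2 - 5*k - 5, as required.

s_k = k \left(k^{2} - 4 k - 2\right)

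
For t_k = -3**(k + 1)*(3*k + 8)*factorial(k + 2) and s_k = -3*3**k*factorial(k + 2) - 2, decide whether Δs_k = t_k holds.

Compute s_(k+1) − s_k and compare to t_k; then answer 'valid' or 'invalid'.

s_(k+1) = -3*3**(k + 1)*factorial(k + 3) - 2
s_(k+1) − s_k = -3**(k + 1)*(3*k + 8)*factorial(k + 2)
(s_(k+1) − s_k) − t_k = 0

valid; difference matches t_k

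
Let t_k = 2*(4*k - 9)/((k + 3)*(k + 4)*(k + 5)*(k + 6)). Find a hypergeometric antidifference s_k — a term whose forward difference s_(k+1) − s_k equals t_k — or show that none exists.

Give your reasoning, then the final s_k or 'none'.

s_k = k*(-k**2 - 12*k - 167)/(30*(k + 3)*(k + 4)*(k + 5))

Compute t_(k+1)/t_k: get (k + 3)*(4*k - 5)/((k + 7)*(4*k - 9)).
Normal form (A,B,C) = (k + 3, k + 7, k - 9/4).
f must satisfy (k + 3)·f(k+1) − (k + 6)·f(k) = k - 9/4.
Bound: deg f ≤ 3.
Solve for f: f(k) = -k*(k**2 + 12*k + 167)/240 (degree 3 ≤ 3).
Get s_k = R·t_k = k*(-k**2 - 12*k - 167)/(30*(k + 3)*(k + 4)*(k + 5)) with R(k) = B(k−1)f(k)/C(k) = -k*(k + 6)*(k**2 + 12*k + 167)/(60*(4*k - 9)).
s_(k+1) − s_k = 2*(4*k - 9)/(k**4 + 18*k**3 + 119*k**2 + 342*k + 360) = t_k.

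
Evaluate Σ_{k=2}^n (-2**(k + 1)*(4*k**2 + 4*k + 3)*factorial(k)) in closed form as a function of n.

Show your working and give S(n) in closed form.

S(n) = -8*2**n*n**2*factorial(n) - 12*2**n*n*factorial(n) - 4*2**n*factorial(n) + 48

Step 1: r(k) = 2*(4*k**3 + 16*k**2 + 23*k + 11)/(4*k**2 + 4*k + 3).
A = 2*k + 2, B = 1, C = k**2 + k + 3/4.
Solve (2*k + 2)·f(k+1) − (1)·f(k) = k**2 + k + 3/4.
Degrees (1,0,2) ⇒ d ≤ 1.
Coefficient equations give f(k) = (2*k - 1)/4.
Certificate R = B(k−1)f/C = (2*k - 1)/(4*k**2 + 4*k + 3) gives s_k = -2**(k + 1)*(2*k - 1)*factorial(k).
Verify: -2**(k + 1)*(4*k**2 + 4*k + 3)*factorial(k) matches t_k.
Evaluate: s_(n+1) = -2**(n + 2)*(2*n + 1)*factorial(n + 1); subtract s_(2) = -48 ⇒ S(n) = -8*2**n*n**2*factorial(n) - 12*2**n*n*factorial(n) - 4*2**n*factorial(n) + 48.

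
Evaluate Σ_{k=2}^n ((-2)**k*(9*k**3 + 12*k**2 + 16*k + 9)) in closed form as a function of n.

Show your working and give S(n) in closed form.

t_(k+1)/t_k = 2*(-9*k**3 - 39*k**2 - 67*k - 46)/(9*k**3 + 12*k**2 + 16*k + 9).
Take A(k)=-2, B(k)=1, C(k)=k**3 + 4*k**2/3 + 16*k/9 + 1.
f must satisfy (-2)·f(k+1) − (1)·f(k) = k**3 + 4*k**2/3 + 16*k/9 + 1.
d = 3 from the (0,0,3) case.
Solving with deg f ≤ 3: f(k) = -(3*k + 1)*(k**2 - k + 1)/9.
R(k) = B(k−1)·f(k)/C(k) = -(3*k + 1)*(k**2 - k + 1)/(9*k**3 + 12*k**2 + 16*k + 9); s_k = R·t_k = (-2)**k*(-3*k**3 + 2*k**2 - 2*k - 1).
Δs = (-2)**k*(9*k**3 + 12*k**2 + 16*k + 9), as required.
Σ_(k=2)^n t_k = s_(n+1) − s_(2) = (2*(-2)**n*(3*n**3 + 7*n**2 + 7*n + 4)) − (-84), i.e. 6*(-2)**n*n**3 + 14*(-2)**n*n**2 + 14*(-2)**n*n + 8*(-2)**n + 84.

S(n) = 6*(-2)**n*n**3 + 14*(-2)**n*n**2 + 14*(-2)**n*n + 8*(-2)**n + 84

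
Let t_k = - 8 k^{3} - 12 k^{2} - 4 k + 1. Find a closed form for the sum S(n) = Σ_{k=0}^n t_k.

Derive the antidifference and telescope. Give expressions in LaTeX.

The ratio is (8*k**3 + 36*k**2 + 52*k + 23)/(8*k**3 + 12*k**2 + 4*k - 1).
So A=1 and B=1, with C=k**3 + 3*k**2/2 + k/2 - 1/8.
Key eq: (1)·f(k+1) = (1)·f(k) + (k**3 + 3*k**2/2 + k/2 - 1/8).
Degrees (0,0,3) ⇒ d ≤ 4.
Coefficient equations give f(k) = k*(2*k**3 - 2*k - 1)/8.
Get s_k = R·t_k = k*(-2*k**3 + 2*k + 1) with R(k) = B(k−1)f(k)/C(k) = k*(2*k**3 - 2*k - 1)/(8*k**3 + 12*k**2 + 4*k - 1).
Check: Δs_k = -8*k**3 - 12*k**2 - 4*k + 1. ✓
Telescope: S(n) = s_(n+1) − s_(0) = -2*n**4 - 8*n**3 - 10*n**2 - 3*n + 1 − (0) = -2*n**4 - 8*n**3 - 10*n**2 - 3*n + 1.

S(n) = - 2 n^{4} - 8 n^{3} - 10 n^{2} - 3 n + 1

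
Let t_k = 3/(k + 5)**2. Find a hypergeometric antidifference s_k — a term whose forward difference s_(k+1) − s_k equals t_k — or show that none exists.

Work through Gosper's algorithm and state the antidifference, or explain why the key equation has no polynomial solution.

Compute t_(k+1)/t_k: get (k + 5)**2/(k + 6)**2.
So A=k**2 + 10*k + 25 and B=k**2 + 12*k + 36, with C=1.
f must satisfy (k**2 + 10*k + 25)·f(k+1) − (k**2 + 10*k + 25)·f(k) = 1.
d = 0 from the (2,2,0) case.
Put f(k) = c0: A·f(k+1) − B(k−1)·f(k) − C = -1; need -1 = 0 — inconsistent ⇒ no f, not summable.

no hypergeometric antidifference exists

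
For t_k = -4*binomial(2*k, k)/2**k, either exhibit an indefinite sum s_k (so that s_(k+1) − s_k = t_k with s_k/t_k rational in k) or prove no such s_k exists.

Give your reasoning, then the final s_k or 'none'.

none — t_k is not Gosper-summable

Step 1: r(k) = (2*k + 1)/(k + 1).
Take A(k)=2*k + 1, B(k)=k + 1, C(k)=1.
Key eq: (2*k + 1)·f(k+1) = (k)·f(k) + (1).
Degrees (1,1,0) ⇒ d ≤ -1.
deg f ≤ -1 is impossible — no certificate.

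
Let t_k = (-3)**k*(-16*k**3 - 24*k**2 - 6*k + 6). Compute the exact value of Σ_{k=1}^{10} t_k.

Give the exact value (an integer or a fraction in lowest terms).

Ratio r(k) = 3*(-8*k**3 - 36*k**2 - 51*k - 20)/(8*k**3 + 12*k**2 + 3*k - 3).
A = -3, B = 1, C = k**3 + 3*k**2/2 + 3*k/8 - 3/8.
Solve (-3)·f(k+1) − (1)·f(k) = k**3 + 3*k**2/2 + 3*k/8 - 3/8.
Degrees (0,0,3) ⇒ d ≤ 3.
Solve for f: f(k) = -k*(4*k**2 - 3*k - 3)/16 (degree 3 ≤ 3).
Then R = B(k−1)f/C = -k*(4*k**2 - 3*k - 3)/(2*(8*k**3 + 12*k**2 + 3*k - 3)), so s_k = R(k)·t_k = (-3)**k*k*(4*k**2 - 3*k - 3).
Δs = (-3)**k*(-16*k**3 - 24*k**2 - 6*k + 6), as required.
Σ_(k=1)^(10) t_k = s_(11) − s_(1) = -872980416 − (6) = -872980422.

Σ = -872980422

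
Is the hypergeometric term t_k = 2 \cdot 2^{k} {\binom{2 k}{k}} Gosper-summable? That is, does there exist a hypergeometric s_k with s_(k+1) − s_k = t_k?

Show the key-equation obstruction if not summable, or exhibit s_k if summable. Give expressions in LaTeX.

Compute t_(k+1)/t_k: get 4*(2*k + 1)/(k + 1).
Gosper form: A/B · C(k+1)/C(k) with A=8*k + 4, B=k + 1, C=1.
Set up (8*k + 4)·f(k+1) − (k)·f(k) − (1) = 0.
d = -1 from the (1,1,0) case.
d = -1 < 0 ⇒ no nonzero polynomial f; not summable.

No — negative degree bound, so no certificate f.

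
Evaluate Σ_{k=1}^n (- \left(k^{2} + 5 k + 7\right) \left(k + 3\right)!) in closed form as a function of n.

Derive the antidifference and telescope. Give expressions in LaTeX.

S(n) = - n \left(n + 4\right)! - 2 \left(n + 4\right)! + 48

r(k) = (k + 4)*(5*k + (k + 1)**2 + 12)/(k**2 + 5*k + 7) after simplifying.
Take A(k)=k + 4, B(k)=1, C(k)=k**2 + 5*k + 7.
Key eq: (k + 4)·f(k+1) = (1)·f(k) + (k**2 + 5*k + 7).
d = 1 from the (1,0,2) case.
Solve for f: f(k) = k + 1 (degree 1 ≤ 1).
R(k) = B(k−1)·f(k)/C(k) = (k + 1)/(k**2 + 5*k + 7); s_k = R·t_k = -(k + 1)*factorial(k + 3).
Check: Δs_k = -(k**2 + 5*k + 7)*factorial(k + 3). ✓
Telescope: S(n) = s_(n+1) − s_(1) = -(n + 2)*factorial(n + 4) − (-48) = -n*factorial(n + 4) - 2*factorial(n + 4) + 48.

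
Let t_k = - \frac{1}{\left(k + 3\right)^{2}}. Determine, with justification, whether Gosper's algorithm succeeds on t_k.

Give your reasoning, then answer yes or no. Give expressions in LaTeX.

Step 1: r(k) = (k + 3)**2/(k + 4)**2.
Gosper form: A/B · C(k+1)/C(k) with A=k**2 + 6*k + 9, B=k**2 + 8*k + 16, C=1.
Set up (k**2 + 6*k + 9)·f(k+1) − (k**2 + 6*k + 9)·f(k) − (1) = 0.
From deg A=2, deg B=2, deg C=0: d=0.
Write f(k) = c0. Then LHS − RHS = -1, requiring -1 = 0: contradictory. No certificate.

No — the linear system for f has no solution.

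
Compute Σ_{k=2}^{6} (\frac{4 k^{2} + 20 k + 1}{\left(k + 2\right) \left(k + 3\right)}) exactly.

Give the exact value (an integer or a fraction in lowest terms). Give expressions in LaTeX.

Σ = 605/36

Ratio r(k) = (k + 2)*(20*k + 4*(k + 1)**2 + 21)/((k + 4)*(4*k**2 + 20*k + 1)).
Gosper form: A/B · C(k+1)/C(k) with A=k + 2, B=k + 4, C=k**2 + 5*k + 1/4.
f must satisfy (k + 2)·f(k+1) − (k + 3)·f(k) = k**2 + 5*k + 1/4.
From deg A=1, deg B=1, deg C=2: d=2.
Solving with deg f ≤ 2: f(k) = k*(8*k - 7)/8.
Certificate R = B(k−1)f/C = k*(k + 3)*(8*k - 7)/(2*(4*k**2 + 20*k + 1)) gives s_k = k*(8*k - 7)/(2*(k + 2)).
Check: Δs_k = (4*k**2 + 20*k + 1)/(k**2 + 5*k + 6). ✓
Evaluate s at k=7 and k=2: 343/18 and 9/4; difference 605/36.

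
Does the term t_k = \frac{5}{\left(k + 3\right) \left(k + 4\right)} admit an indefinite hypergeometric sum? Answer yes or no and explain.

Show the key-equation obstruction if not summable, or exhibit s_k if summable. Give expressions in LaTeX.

Yes. s_k = \frac{5 k}{3 \left(k + 3\right)}.

The ratio is (k + 3)/(k + 5).
So A=k + 3 and B=k + 5, with C=1.
Need (k + 3)·f(k+1) − (k + 4)·f(k) = 1.
deg f ≤ 1 (via 1,1,0).
Match coefficients ⇒ f(k) = k/3.
Get s_k = R·t_k = 5*k/(3*(k + 3)) with R(k) = B(k−1)f(k)/C(k) = k*(k + 4)/3.
Verify: 5/(k**2 + 7*k + 12) matches t_k.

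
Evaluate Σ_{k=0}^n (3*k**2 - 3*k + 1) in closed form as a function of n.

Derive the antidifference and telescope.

t_(k+1)/t_k = (3*k**2 + 3*k + 1)/(3*k**2 - 3*k + 1).
A = 1, B = 1, C = k**2 - k + 1/3.
Need (1)·f(k+1) − (1)·f(k) = k**2 - k + 1/3.
d = 3 from the (0,0,2) case.
Coefficient equations give f(k) = k*(k**2 - 3*k + 3)/3.
R(k) = B(k−1)·f(k)/C(k) = k*(k**2 - 3*k + 3)/(3*k**2 - 3*k + 1); s_k = R·t_k = k*(k**2 - 3*k + 3).
Verify: 3*k**2 - 3*k + 1 matches t_k.
Σ_(k=0)^n t_k = s_(n+1) − s_(0) = (n**3 + 1) − (0), i.e. n**3 + 1.

S(n) = n**3 + 1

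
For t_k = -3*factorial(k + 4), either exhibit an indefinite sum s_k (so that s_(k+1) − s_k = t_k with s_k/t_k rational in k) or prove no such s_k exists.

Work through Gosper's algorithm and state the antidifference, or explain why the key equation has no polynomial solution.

Compute t_(k+1)/t_k: get k + 5.
So A=k + 5 and B=1, with C=1.
Set up (k + 5)·f(k+1) − (1)·f(k) − (1) = 0.
deg f ≤ -1 (via 1,0,0).
Bound -1 < 0, so the key equation has no polynomial solution.

none (Gosper's algorithm certifies no s_k)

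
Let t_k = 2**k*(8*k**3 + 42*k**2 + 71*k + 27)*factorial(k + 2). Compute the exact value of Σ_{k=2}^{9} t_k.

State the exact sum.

Σ = 209442491594976

The ratio is 2*(8*k**4 + 90*k**3 + 377*k**2 + 685*k + 444)/(8*k**3 + 42*k**2 + 71*k + 27).
Gosper form: A/B · C(k+1)/C(k) with A=2*k + 6, B=1, C=k**3 + 21*k**2/4 + 71*k/8 + 27/8.
f must satisfy (2*k + 6)·f(k+1) − (1)·f(k) = k**3 + 21*k**2/4 + 71*k/8 + 27/8.
From deg A=1, deg B=0, deg C=3: d=2.
Solve for f: f(k) = (4*k**2 + 3*k - 3)/8 (degree 2 ≤ 2).
Certificate R = B(k−1)f/C = (4*k**2 + 3*k - 3)/(8*k**3 + 42*k**2 + 71*k + 27) gives s_k = 2**k*(4*k**2 + 3*k - 3)*factorial(k + 2).
Check: Δs_k = 2**k*(8*k**3 + 42*k**2 + 71*k + 27)*factorial(k + 2). ✓
Σ_(k=2)^(9) t_k = s_(10) − s_(2) = 209442491596800 − (1824) = 209442491594976.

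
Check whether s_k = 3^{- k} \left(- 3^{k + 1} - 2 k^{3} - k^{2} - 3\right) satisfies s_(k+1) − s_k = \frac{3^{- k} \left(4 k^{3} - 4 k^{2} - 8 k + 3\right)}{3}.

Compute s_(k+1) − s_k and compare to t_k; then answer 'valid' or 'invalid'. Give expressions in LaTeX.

valid (s_(k+1) − s_k reduces to t_k)

s_(k+1) = (-9*3**k - 2*(k + 1)**3 - (k + 1)**2 - 3)/(3*3**k)
s_(k+1) − s_k = (4*k**3 - 4*k**2 - 8*k + 3)/(3*3**k)
(s_(k+1) − s_k) − t_k = 0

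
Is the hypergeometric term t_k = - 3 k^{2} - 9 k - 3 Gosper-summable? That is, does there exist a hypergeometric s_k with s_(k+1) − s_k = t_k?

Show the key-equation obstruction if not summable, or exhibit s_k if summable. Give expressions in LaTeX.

Yes. s_k = k \left(- k^{2} - 3 k + 1\right).

r(k) = (k**2 + 5*k + 5)/(k**2 + 3*k + 1) after simplifying.
Gosper form: A/B · C(k+1)/C(k) with A=1, B=1, C=k**2 + 3*k + 1.
Key eq: (1)·f(k+1) = (1)·f(k) + (k**2 + 3*k + 1).
deg f ≤ 3 (via 0,0,2).
Match coefficients ⇒ f(k) = k*(k**2 + 3*k - 1)/3.
Certificate R = B(k−1)f/C = k*(k**2 + 3*k - 1)/(3*(k**2 + 3*k + 1)) gives s_k = k*(-k**2 - 3*k + 1).
Verify: -3*k**2 - 9*k - 3 matches t_k.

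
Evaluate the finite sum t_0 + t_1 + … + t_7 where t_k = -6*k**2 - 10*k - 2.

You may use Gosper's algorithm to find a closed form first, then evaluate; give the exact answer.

Step 1: r(k) = (3*k**2 + 11*k + 9)/(3*k**2 + 5*k + 1).
A = 1, B = 1, C = k**2 + 5*k/3 + 1/3.
f must satisfy (1)·f(k+1) − (1)·f(k) = k**2 + 5*k/3 + 1/3.
d = 3 from the (0,0,2) case.
Solve for f: f(k) = k*(k**2 + k - 1)/3 (degree 3 ≤ 3).
Then R = B(k−1)f/C = k*(k**2 + k - 1)/(3*k**2 + 5*k + 1), so s_k = R(k)·t_k = 2*k*(-k**2 - k + 1).
Δs = -6*k**2 - 10*k - 2, as required.
Telescoping: Σ = s_(8) − s_(0) = -1136 − (0) = -1136.

Σ = -1136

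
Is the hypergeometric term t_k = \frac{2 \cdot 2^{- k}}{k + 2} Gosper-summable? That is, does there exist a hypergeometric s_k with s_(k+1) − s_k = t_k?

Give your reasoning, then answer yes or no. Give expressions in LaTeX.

Ratio r(k) = (k + 2)/(2*(k + 3)).
Factor: A=k/2 + 1; B=k + 3; C=1.
Key eq: (k/2 + 1)·f(k+1) = (k + 2)·f(k) + (1).
Degrees (1,1,0) ⇒ d ≤ -1.
Bound -1 < 0, so the key equation has no polynomial solution.

No. Not Gosper-summable.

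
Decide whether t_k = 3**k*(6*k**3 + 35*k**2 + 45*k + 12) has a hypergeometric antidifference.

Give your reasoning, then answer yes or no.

Compute t_(k+1)/t_k: get 3*(6*k**3 + 53*k**2 + 133*k + 98)/(6*k**3 + 35*k**2 + 45*k + 12).
A = 3, B = 1, C = k**3 + 35*k**2/6 + 15*k/2 + 2.
f must satisfy (3)·f(k+1) − (1)·f(k) = k**3 + 35*k**2/6 + 15*k/2 + 2.
d = 3 from the (0,0,3) case.
Solving with deg f ≤ 3: f(k) = k*(3*k**2 + 4*k - 3)/6.
Then R = B(k−1)f/C = k*(3*k**2 + 4*k - 3)/((3*k + 4)*(2*k**2 + 9*k + 3)), so s_k = R(k)·t_k = 3**k*k*(3*k**2 + 4*k - 3).
Check: Δs_k = 3**k*(6*k**3 + 35*k**2 + 45*k + 12). ✓

Yes. s_k = 3**k*k*(3*k**2 + 4*k - 3).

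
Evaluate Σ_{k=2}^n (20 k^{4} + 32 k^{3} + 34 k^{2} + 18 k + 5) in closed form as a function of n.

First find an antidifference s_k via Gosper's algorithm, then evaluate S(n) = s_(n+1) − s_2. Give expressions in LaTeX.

S(n) = 4 n^{5} + 18 n^{4} + 34 n^{3} + 34 n^{2} + 19 n - 109

Ratio r(k) = (20*k**4 + 112*k**3 + 250*k**2 + 262*k + 109)/(20*k**4 + 32*k**3 + 34*k**2 + 18*k + 5).
A = 1, B = 1, C = k**4 + 8*k**3/5 + 17*k**2/10 + 9*k/10 + 1/4.
Set up (1)·f(k+1) − (1)·f(k) − (k**4 + 8*k**3/5 + 17*k**2/10 + 9*k/10 + 1/4) = 0.
From deg A=0, deg B=0, deg C=4: d=5.
A polynomial solution: f(k) = k*(4*k**4 - 2*k**3 + 2*k**2 + 1)/20.
So s_k = (B(k−1)f/C)·t_k = (k*(4*k**4 - 2*k**3 + 2*k**2 + 1)/(20*k**4 + 32*k**3 + 34*k**2 + 18*k + 5))·t_k = 4*k**5 - 2*k**4 + 2*k**3 + k.
Δs = 20*k**4 + 32*k**3 + 34*k**2 + 18*k + 5, as required.
Telescope: S(n) = s_(n+1) − s_(2) = 4*n**5 + 18*n**4 + 34*n**3 + 34*n**2 + 19*n + 5 − (114) = 4*n**5 + 18*n**4 + 34*n**3 + 34*n**2 + 19*n - 109.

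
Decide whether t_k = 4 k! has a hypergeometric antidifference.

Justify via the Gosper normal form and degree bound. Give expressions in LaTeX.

t_(k+1)/t_k = k + 1.
Take A(k)=k + 1, B(k)=1, C(k)=1.
Solve (k + 1)·f(k+1) − (1)·f(k) = 1.
Bound: deg f ≤ -1.
Bound -1 < 0, so the key equation has no polynomial solution.

No — t_k has no hypergeometric antidifference.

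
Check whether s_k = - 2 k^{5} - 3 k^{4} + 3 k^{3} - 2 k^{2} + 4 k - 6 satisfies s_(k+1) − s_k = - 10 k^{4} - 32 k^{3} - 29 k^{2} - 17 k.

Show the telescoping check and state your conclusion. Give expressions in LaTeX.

s_(k+1) = -2*k**5 - 13*k**4 - 29*k**3 - 31*k**2 - 13*k - 6
s_(k+1) − s_k = k*(-10*k**3 - 32*k**2 - 29*k - 17)
(s_(k+1) − s_k) − t_k = 0

valid; difference matches t_k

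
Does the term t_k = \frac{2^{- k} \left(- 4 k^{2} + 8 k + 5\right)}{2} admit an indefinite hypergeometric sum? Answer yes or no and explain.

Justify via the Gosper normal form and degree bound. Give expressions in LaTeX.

Yes. s_k = 2^{- k} \left(4 k^{2} - 1\right).

Compute t_(k+1)/t_k: get (4*k**2 - 9)/(2*(4*k**2 - 8*k - 5)).
Take A(k)=1/2, B(k)=1, C(k)=k**2 - 2*k - 5/4.
Need (1/2)·f(k+1) − (1)·f(k) = k**2 - 2*k - 5/4.
Degrees (0,0,2) ⇒ d ≤ 2.
Solve for f: f(k) = -(2*k - 1)*(2*k + 1)/2 (degree 2 ≤ 2).
So s_k = (B(k−1)f/C)·t_k = (-2*(2*k - 1)/(2*k - 5))·t_k = (4*k**2 - 1)/2**k.
s_(k+1) − s_k = (-4*k**2 + 8*k + 5)/(2*2**k) = t_k.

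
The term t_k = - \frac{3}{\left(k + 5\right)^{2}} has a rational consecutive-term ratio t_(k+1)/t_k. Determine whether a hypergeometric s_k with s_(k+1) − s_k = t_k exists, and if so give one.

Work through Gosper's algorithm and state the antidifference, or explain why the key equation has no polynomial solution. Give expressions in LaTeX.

r(k) = (k + 5)**2/(k + 6)**2 after simplifying.
A = k**2 + 10*k + 25, B = k**2 + 12*k + 36, C = 1.
Solve (k**2 + 10*k + 25)·f(k+1) − (k**2 + 10*k + 25)·f(k) = 1.
d = 0 from the (2,2,0) case.
Write f(k) = c0. Then LHS − RHS = -1, requiring -1 = 0: contradictory. No certificate.

no hypergeometric antidifference exists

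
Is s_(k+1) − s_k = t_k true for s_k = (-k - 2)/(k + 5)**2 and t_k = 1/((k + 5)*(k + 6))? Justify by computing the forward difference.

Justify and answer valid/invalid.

s_(k+1) = (-k - 3)/(k + 6)**2
s_(k+1) − s_k = (k**2 + 5*k - 3)/(k**4 + 22*k**3 + 181*k**2 + 660*k + 900)
(s_(k+1) − s_k) − t_k = 3*(-2*k - 11)/(k**4 + 22*k**3 + 181*k**2 + 660*k + 900)

Invalid: residual 3*(-2*k - 11)/(k**4 + 22*k**3 + 181*k**2 + 660*k + 900) ≠ 0.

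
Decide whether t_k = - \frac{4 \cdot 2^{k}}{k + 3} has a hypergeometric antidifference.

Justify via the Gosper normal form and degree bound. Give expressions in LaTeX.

No — t_k has no hypergeometric antidifference.

The ratio is 2*(k + 3)/(k + 4).
Take A(k)=2*k + 6, B(k)=k + 4, C(k)=1.
Solve (2*k + 6)·f(k+1) − (k + 3)·f(k) = 1.
deg f ≤ -1 (via 1,1,0).
Negative degree bound (-1): no f exists, t_k not Gosper-summable.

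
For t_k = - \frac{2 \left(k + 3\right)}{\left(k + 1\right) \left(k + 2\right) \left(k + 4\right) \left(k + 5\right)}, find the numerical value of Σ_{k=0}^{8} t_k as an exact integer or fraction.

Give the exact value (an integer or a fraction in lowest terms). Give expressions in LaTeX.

The ratio is (k + 1)*(k + 4)**2/((k + 3)**2*(k + 6)).
Factor: A=k + 1; B=k + 6; C=k**2 + 6*k + 9.
f must satisfy (k + 1)·f(k+1) − (k + 5)·f(k) = k**2 + 6*k + 9.
From deg A=1, deg B=1, deg C=2: d=4.
Match coefficients ⇒ f(k) = k*(k + 2)*(k + 3)*(k + 5)/8.
R(k) = B(k−1)·f(k)/C(k) = k*(k + 2)*(k + 5)**2/(8*(k + 3)); s_k = R·t_k = k*(-k - 5)/(4*(k**2 + 5*k + 4)).
Δs = 2*(-k - 3)/(k**4 + 12*k**3 + 49*k**2 + 78*k + 40), as required.
Sum = s_(9) − s_(0); s_(9) = -63/260, s_(0) = 0 ⇒ -63/260.

Σ = -63/260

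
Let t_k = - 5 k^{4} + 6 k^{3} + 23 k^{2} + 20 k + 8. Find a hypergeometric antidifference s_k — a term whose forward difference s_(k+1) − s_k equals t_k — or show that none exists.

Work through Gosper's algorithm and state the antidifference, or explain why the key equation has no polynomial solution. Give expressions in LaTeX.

s_k = k \left(- k^{4} + 4 k^{3} + 3 k^{2} + 2\right)

Compute t_(k+1)/t_k: get (5*k**4 + 14*k**3 - 11*k**2 - 64*k - 52)/(5*k**4 - 6*k**3 - 23*k**2 - 20*k - 8).
Factor: A=1; B=1; C=k**4 - 6*k**3/5 - 23*k**2/5 - 4*k - 8/5.
f must satisfy (1)·f(k+1) − (1)·f(k) = k**4 - 6*k**3/5 - 23*k**2/5 - 4*k - 8/5.
Bound: deg f ≤ 5.
Coefficient equations give f(k) = k*(k + 1)*(k**3 - 5*k**2 + 2*k - 2)/5.
Get s_k = R·t_k = k*(-k**4 + 4*k**3 + 3*k**2 + 2) with R(k) = B(k−1)f(k)/C(k) = k*(k**3 - 5*k**2 + 2*k - 2)/(5*k**3 - 11*k**2 - 12*k - 8).
Verify: -5*k**4 + 6*k**3 + 23*k**2 + 20*k + 8 matches t_k.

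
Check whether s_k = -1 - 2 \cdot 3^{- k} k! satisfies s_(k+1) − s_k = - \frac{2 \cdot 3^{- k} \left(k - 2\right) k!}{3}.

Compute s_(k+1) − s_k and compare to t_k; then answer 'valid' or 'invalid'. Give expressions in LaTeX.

valid (s_(k+1) − s_k reduces to t_k)

s_(k+1) = -(3*3**k + 2*k*factorial(k) + 2*factorial(k))/(3*3**k)
s_(k+1) − s_k = -2*(k - 2)*factorial(k)/(3*3**k)
(s_(k+1) − s_k) − t_k = 0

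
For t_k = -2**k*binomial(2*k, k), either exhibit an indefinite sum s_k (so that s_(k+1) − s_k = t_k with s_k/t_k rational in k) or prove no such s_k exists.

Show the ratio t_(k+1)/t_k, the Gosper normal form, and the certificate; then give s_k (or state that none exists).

Step 1: r(k) = 4*(2*k + 1)/(k + 1).
A = 8*k + 4, B = k + 1, C = 1.
Set up (8*k + 4)·f(k+1) − (k)·f(k) − (1) = 0.
deg f ≤ -1 (via 1,1,0).
deg f ≤ -1 is impossible — no certificate.

not Gosper-summable; s_k does not exist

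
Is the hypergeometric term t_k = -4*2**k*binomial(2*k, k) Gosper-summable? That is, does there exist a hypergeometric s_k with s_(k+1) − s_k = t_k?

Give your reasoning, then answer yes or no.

No. Not Gosper-summable.

Step 1: r(k) = 4*(2*k + 1)/(k + 1).
Take A(k)=8*k + 4, B(k)=k + 1, C(k)=1.
Solve (8*k + 4)·f(k+1) − (k)·f(k) = 1.
From deg A=1, deg B=1, deg C=0: d=-1.
deg f ≤ -1 is impossible — no certificate.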